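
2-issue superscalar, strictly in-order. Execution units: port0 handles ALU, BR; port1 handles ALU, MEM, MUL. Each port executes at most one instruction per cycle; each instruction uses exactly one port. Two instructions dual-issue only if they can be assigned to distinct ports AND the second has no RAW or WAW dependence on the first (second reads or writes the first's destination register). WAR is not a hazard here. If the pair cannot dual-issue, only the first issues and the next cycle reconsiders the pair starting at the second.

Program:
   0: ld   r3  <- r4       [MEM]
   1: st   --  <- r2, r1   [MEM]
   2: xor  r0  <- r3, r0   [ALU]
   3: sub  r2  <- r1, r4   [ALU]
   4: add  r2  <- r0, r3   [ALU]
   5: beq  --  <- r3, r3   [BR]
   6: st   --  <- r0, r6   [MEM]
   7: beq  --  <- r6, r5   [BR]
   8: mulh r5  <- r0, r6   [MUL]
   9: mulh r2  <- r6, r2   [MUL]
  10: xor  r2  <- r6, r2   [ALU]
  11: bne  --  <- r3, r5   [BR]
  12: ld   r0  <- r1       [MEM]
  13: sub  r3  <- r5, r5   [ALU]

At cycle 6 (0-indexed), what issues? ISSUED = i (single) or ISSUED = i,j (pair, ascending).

ISSUED = 9

t=0 i0:ld ; no-port MEM/MEM
t=1 i1/i2:st/xor ; pair
t=2 i3:sub ; WAW r2
t=3 i4/i5:add/beq ; pair
t=4 i6/i7:st/beq ; pair
t=5 i8:mulh ; no-port MUL/MUL
t=6 i9:mulh ; RAW+WAW r2
t=7 i10/i11:xor/bne ; pair
t=8 i12/i13:ld/sub ; pair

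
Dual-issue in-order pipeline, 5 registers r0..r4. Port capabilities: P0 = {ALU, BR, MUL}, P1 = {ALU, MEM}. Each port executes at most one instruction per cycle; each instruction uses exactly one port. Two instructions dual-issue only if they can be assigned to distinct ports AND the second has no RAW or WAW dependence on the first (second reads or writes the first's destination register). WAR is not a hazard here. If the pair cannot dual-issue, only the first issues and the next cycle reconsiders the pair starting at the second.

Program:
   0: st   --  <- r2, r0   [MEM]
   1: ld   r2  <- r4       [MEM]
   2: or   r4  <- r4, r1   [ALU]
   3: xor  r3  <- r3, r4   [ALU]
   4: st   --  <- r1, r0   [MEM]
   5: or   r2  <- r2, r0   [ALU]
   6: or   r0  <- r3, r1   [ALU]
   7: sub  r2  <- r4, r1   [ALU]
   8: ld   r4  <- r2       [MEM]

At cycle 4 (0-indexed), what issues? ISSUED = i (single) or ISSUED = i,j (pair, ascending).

ISSUED = 7

c0: i0 st  no-port MEM/MEM
c1: i1&i2 ld/or  2-wide
c2: i3&i4 xor/st  2-wide
c3: i5&i6 or/or  2-wide
c4: i7 sub  RAW r2
c5: i8 ld  tail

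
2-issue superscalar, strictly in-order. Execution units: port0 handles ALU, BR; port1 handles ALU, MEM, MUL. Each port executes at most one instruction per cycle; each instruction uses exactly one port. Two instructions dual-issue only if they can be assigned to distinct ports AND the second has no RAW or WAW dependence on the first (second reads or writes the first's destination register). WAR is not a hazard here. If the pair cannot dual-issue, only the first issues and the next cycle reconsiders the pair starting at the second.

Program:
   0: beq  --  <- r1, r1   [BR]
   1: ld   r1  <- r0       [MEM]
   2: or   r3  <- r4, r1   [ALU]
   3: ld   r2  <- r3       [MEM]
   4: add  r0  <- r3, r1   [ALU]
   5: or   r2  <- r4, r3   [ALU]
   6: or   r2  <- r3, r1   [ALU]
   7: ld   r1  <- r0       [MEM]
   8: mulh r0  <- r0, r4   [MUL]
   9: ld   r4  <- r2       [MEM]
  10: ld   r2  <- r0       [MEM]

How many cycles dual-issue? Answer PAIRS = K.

PAIRS = 3

t=0 i0+i1:beq.BR+ld.MEM ; pair
t=1 i2:or.ALU ; RAW r3
t=2 i3+i4:ld.MEM+add.ALU ; pair
t=3 i5:or.ALU ; WAW r2
t=4 i6+i7:or.ALU+ld.MEM ; pair
t=5 i8:mulh.MUL ; no-port MUL/MEM
t=6 i9:ld.MEM ; no-port MEM/MEM
t=7 i10:ld.MEM ; tail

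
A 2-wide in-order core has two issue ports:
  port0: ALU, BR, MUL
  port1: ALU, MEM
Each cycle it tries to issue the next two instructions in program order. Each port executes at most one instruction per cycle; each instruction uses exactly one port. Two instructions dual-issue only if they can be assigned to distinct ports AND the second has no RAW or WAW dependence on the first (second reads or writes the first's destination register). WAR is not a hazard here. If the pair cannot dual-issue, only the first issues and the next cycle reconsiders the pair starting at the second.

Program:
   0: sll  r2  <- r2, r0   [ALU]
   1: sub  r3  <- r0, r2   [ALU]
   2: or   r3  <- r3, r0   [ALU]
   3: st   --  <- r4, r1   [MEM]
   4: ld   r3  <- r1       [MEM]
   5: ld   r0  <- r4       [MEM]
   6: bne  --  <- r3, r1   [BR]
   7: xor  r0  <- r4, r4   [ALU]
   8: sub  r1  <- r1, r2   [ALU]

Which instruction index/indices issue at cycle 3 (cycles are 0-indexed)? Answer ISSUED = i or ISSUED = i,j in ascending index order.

c0: i0 sll  RAW r2
c1: i1 sub  RAW+WAW r3
c2: i2+i3 or st  pair
c3: i4 ld  no-port MEM/MEM
c4: i5+i6 ld bne  pair
c5: i7+i8 xor sub  pair

ISSUED = 4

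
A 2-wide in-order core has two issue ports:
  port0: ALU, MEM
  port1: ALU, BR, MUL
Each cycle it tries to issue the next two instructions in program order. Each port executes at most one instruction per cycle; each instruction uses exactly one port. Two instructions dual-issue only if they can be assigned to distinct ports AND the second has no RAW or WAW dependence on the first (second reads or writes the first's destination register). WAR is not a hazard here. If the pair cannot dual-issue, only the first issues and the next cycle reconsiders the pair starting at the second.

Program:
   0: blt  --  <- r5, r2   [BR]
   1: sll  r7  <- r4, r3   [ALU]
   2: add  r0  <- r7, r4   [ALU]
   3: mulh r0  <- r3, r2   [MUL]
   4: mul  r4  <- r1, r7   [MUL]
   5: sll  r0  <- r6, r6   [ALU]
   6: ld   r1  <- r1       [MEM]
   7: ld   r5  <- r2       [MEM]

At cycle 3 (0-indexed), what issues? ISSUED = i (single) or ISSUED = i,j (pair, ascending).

#0 head=0: blt;sll i0,i1 dual
#1 head=2: add i2 WAW r0
#2 head=3: mulh i3 no-port MUL/MUL
#3 head=4: mul;sll i4,i5 dual
#4 head=6: ld i6 no-port MEM/MEM
#5 head=7: ld i7 tail

ISSUED = 4,5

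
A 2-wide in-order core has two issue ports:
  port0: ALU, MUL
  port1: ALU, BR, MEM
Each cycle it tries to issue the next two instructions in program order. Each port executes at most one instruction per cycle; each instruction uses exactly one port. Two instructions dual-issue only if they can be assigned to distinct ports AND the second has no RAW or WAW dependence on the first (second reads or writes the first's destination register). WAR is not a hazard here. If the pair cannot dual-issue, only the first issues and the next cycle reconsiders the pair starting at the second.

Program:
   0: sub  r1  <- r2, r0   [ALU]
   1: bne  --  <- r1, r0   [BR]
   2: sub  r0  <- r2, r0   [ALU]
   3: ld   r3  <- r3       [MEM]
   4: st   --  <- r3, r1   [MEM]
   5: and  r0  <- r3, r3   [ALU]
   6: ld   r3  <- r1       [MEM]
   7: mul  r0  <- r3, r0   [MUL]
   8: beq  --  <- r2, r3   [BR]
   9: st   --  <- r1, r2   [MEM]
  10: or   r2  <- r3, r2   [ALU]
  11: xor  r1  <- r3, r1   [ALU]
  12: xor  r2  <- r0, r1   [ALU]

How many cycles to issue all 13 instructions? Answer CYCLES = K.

c0: i0 sub  RAW r1
c1: i1,i2 bne/sub  2-wide
c2: i3 ld  no-port MEM/MEM
c3: i4,i5 st/and  2-wide
c4: i6 ld  RAW r3
c5: i7,i8 mul/beq  2-wide
c6: i9,i10 st/or  2-wide
c7: i11 xor  RAW r1
c8: i12 xor  tail

CYCLES = 9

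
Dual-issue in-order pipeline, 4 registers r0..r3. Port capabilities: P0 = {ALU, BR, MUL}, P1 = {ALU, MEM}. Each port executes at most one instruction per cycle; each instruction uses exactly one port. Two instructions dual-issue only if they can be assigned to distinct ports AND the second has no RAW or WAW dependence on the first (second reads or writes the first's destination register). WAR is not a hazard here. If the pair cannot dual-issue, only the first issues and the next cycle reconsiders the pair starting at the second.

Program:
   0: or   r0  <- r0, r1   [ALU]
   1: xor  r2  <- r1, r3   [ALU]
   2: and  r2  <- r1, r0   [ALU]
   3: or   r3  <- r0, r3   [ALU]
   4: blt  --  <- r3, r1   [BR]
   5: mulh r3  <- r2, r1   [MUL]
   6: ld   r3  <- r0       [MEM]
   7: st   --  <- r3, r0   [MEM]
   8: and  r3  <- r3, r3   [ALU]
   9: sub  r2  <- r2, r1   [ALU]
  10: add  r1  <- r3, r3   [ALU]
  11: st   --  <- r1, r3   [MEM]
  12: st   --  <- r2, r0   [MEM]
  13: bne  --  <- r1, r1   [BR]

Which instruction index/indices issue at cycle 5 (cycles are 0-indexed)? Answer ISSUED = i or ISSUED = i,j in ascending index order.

ISSUED = 7,8

t=0 i0,i1:or.ALU xor.ALU ; pair
t=1 i2,i3:and.ALU or.ALU ; pair
t=2 i4:blt.BR ; no-port BR/MUL
t=3 i5:mulh.MUL ; WAW r3
t=4 i6:ld.MEM ; no-port MEM/MEM
t=5 i7,i8:st.MEM and.ALU ; pair
t=6 i9,i10:sub.ALU add.ALU ; pair
t=7 i11:st.MEM ; no-port MEM/MEM
t=8 i12,i13:st.MEM bne.BR ; pair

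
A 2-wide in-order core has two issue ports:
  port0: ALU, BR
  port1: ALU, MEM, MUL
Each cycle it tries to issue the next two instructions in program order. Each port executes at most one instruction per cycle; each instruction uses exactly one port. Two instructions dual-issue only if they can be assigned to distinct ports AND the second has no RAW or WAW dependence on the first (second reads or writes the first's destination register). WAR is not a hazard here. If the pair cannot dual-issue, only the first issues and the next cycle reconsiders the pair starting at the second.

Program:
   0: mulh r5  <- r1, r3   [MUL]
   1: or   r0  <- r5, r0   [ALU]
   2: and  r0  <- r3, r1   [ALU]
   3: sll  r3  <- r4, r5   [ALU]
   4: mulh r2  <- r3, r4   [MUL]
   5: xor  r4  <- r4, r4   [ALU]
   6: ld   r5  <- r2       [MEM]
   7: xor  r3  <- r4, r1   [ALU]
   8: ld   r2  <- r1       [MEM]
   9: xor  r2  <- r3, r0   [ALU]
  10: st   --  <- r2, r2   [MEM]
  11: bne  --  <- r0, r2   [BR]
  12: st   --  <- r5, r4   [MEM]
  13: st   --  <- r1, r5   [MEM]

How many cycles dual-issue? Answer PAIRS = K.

PAIRS = 4

#0 head=0: mulh.MUL i0 RAW r5
#1 head=1: or.ALU i1 WAW r0
#2 head=2: and.ALU+sll.ALU i2+i3 pair
#3 head=4: mulh.MUL+xor.ALU i4+i5 pair
#4 head=6: ld.MEM+xor.ALU i6+i7 pair
#5 head=8: ld.MEM i8 WAW r2
#6 head=9: xor.ALU i9 RAW r2
#7 head=10: st.MEM+bne.BR i10+i11 pair
#8 head=12: st.MEM i12 no-port MEM/MEM
#9 head=13: st.MEM i13 tail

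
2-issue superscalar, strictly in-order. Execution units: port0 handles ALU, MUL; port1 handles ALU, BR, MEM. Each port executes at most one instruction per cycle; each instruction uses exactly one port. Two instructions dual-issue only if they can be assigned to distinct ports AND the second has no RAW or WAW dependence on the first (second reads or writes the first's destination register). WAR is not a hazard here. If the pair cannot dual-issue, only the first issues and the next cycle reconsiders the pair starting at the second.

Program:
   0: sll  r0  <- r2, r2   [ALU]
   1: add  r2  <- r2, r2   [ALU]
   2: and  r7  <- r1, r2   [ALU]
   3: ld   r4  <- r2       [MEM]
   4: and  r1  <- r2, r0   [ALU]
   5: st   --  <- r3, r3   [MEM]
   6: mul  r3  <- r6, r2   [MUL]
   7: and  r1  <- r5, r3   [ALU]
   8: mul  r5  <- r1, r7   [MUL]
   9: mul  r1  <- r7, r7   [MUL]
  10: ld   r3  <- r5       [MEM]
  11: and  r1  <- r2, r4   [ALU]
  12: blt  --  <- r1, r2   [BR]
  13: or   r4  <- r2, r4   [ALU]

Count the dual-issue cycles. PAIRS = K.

t=0 i0/i1:sll/add ; pair
t=1 i2/i3:and/ld ; pair
t=2 i4/i5:and/st ; pair
t=3 i6:mul ; RAW r3
t=4 i7:and ; RAW r1
t=5 i8:mul ; no-port MUL/MUL
t=6 i9/i10:mul/ld ; pair
t=7 i11:and ; RAW r1
t=8 i12/i13:blt/or ; pair

PAIRS = 5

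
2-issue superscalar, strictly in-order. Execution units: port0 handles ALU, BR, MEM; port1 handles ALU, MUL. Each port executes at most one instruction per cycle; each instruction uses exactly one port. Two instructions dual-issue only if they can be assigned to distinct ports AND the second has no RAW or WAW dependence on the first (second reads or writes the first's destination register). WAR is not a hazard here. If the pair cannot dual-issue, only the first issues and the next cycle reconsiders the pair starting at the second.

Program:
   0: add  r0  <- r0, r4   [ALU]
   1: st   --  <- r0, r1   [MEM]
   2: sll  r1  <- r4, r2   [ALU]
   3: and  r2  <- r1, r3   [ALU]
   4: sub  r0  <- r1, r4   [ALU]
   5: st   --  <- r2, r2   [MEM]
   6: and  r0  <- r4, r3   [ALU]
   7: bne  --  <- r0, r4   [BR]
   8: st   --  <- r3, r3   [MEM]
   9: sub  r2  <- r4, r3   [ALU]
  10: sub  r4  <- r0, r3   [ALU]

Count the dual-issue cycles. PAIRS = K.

  cy0 -> i0 (add) RAW r0
  cy1 -> i1&i2 (st sll) pair
  cy2 -> i3&i4 (and sub) pair
  cy3 -> i5&i6 (st and) pair
  cy4 -> i7 (bne) no-port BR/MEM
  cy5 -> i8&i9 (st sub) pair
  cy6 -> i10 (sub) tail

PAIRS = 4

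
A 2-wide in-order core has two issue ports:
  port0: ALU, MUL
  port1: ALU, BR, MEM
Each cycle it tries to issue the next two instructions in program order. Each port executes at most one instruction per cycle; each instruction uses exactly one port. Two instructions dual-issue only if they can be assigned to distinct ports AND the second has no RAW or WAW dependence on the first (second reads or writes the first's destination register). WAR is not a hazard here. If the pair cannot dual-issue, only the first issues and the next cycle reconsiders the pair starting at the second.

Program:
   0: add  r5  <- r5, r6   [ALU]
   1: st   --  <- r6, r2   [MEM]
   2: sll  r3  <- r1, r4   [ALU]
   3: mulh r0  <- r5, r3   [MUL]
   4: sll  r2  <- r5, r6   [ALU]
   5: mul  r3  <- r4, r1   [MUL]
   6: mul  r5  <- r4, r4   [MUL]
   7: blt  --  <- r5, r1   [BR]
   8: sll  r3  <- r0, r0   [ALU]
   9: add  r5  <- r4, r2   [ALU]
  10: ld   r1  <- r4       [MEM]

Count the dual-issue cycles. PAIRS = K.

PAIRS = 4

#0 head=0: add.ALU/st.MEM i0+i1 2-wide
#1 head=2: sll.ALU i2 RAW r3
#2 head=3: mulh.MUL/sll.ALU i3+i4 2-wide
#3 head=5: mul.MUL i5 no-port MUL/MUL
#4 head=6: mul.MUL i6 RAW r5
#5 head=7: blt.BR/sll.ALU i7+i8 2-wide
#6 head=9: add.ALU/ld.MEM i9+i10 2-wide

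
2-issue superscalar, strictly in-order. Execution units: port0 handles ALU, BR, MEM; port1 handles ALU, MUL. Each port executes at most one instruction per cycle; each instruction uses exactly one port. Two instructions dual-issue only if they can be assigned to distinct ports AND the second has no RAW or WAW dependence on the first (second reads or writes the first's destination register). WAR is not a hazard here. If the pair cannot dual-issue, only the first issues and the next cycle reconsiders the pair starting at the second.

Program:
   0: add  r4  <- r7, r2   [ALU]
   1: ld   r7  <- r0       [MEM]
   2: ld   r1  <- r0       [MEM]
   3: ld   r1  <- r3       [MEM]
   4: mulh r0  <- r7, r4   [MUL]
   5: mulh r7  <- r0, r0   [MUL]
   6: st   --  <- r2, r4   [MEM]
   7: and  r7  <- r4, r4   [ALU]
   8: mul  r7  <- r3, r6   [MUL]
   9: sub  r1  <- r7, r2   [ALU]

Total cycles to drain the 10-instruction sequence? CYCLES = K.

0. add.ALU+ld.MEM @i0,i1  | 2-wide
1. ld.MEM @i2  | no-port MEM/MEM
2. ld.MEM+mulh.MUL @i3,i4  | 2-wide
3. mulh.MUL+st.MEM @i5,i6  | 2-wide
4. and.ALU @i7  | WAW r7
5. mul.MUL @i8  | RAW r7
6. sub.ALU @i9  | tail

CYCLES = 7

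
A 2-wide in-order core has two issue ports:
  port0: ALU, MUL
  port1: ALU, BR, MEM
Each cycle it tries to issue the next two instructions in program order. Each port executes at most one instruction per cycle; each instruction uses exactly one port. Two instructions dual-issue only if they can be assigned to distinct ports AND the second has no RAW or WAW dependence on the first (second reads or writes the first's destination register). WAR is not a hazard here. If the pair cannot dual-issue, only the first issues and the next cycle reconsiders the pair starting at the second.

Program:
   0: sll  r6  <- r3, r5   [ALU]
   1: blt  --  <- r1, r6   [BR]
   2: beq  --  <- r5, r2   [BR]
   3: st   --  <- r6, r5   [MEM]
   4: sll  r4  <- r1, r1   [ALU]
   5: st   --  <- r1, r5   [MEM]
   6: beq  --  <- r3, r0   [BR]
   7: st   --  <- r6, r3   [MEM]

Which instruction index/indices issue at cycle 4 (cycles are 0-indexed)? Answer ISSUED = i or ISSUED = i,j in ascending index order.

[0] i0  sll  -- RAW r6
[1] i1  blt  -- no-port BR/BR
[2] i2  beq  -- no-port BR/MEM
[3] i3&i4  st;sll  -- dual
[4] i5  st  -- no-port MEM/BR
[5] i6  beq  -- no-port BR/MEM
[6] i7  st  -- tail

ISSUED = 5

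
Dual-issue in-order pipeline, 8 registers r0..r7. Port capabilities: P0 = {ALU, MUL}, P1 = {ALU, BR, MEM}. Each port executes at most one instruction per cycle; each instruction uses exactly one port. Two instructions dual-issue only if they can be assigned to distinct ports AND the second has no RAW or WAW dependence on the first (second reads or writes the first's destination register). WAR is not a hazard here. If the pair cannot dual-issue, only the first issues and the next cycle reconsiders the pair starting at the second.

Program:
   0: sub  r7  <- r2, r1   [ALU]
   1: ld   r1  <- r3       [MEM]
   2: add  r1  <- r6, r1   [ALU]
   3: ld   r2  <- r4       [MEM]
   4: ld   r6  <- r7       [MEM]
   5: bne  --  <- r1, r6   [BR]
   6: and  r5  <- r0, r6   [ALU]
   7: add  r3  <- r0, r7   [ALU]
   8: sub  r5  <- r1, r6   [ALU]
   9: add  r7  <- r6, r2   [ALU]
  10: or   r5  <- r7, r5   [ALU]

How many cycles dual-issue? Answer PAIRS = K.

PAIRS = 4

c0: i0,i1 sub+ld  2-wide
c1: i2,i3 add+ld  2-wide
c2: i4 ld  no-port MEM/BR
c3: i5,i6 bne+and  2-wide
c4: i7,i8 add+sub  2-wide
c5: i9 add  RAW r7
c6: i10 or  tail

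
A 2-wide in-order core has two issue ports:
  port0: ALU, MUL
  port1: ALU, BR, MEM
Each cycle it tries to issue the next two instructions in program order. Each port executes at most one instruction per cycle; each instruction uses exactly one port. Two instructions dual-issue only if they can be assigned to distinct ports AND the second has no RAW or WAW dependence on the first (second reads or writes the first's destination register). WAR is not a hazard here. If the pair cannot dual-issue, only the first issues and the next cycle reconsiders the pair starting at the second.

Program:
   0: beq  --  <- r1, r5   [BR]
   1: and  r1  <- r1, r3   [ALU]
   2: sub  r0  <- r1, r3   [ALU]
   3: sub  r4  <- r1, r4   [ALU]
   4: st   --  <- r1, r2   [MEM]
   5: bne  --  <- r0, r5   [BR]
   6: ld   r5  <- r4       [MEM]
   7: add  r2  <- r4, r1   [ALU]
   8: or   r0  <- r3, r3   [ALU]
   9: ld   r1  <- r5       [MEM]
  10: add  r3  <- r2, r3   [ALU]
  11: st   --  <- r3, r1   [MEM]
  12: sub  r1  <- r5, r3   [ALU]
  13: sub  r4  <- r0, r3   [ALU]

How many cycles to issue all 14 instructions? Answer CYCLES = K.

  cy0 -> i0,i1 (beq.BR and.ALU) 2-wide
  cy1 -> i2,i3 (sub.ALU sub.ALU) 2-wide
  cy2 -> i4 (st.MEM) no-port MEM/BR
  cy3 -> i5 (bne.BR) no-port BR/MEM
  cy4 -> i6,i7 (ld.MEM add.ALU) 2-wide
  cy5 -> i8,i9 (or.ALU ld.MEM) 2-wide
  cy6 -> i10 (add.ALU) RAW r3
  cy7 -> i11,i12 (st.MEM sub.ALU) 2-wide
  cy8 -> i13 (sub.ALU) tail

CYCLES = 9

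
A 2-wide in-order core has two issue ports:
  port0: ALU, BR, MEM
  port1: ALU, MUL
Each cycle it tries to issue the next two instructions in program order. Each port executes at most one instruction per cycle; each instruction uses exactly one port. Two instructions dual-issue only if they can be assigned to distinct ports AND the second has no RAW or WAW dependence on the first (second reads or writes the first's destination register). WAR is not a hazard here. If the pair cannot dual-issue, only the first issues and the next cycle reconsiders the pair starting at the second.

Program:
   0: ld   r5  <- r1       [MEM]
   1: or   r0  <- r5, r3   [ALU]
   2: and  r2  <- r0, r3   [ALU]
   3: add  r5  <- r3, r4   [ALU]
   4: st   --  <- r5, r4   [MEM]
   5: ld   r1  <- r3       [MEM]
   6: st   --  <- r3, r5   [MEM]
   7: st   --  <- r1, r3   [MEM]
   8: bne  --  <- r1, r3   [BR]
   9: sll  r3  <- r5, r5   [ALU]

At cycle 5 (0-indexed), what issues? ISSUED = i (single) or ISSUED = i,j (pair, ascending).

ISSUED = 6

0. ld @i0  | RAW r5
1. or @i1  | RAW r0
2. and+add @i2/i3  | dual
3. st @i4  | no-port MEM/MEM
4. ld @i5  | no-port MEM/MEM
5. st @i6  | no-port MEM/MEM
6. st @i7  | no-port MEM/BR
7. bne+sll @i8/i9  | dual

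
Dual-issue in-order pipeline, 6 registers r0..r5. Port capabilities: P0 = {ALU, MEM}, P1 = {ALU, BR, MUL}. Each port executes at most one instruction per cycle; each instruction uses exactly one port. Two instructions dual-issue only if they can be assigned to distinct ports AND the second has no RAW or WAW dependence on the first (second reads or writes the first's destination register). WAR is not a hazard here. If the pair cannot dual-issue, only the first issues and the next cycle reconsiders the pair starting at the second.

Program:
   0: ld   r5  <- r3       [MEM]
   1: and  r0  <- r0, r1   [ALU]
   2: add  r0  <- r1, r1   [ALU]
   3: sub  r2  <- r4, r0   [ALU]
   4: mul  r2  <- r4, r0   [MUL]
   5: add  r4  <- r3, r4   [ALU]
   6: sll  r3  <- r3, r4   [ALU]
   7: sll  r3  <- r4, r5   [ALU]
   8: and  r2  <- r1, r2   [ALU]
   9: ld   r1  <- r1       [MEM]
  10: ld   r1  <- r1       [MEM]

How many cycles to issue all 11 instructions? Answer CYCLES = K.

c0: i0,i1 ld+and  2-wide
c1: i2 add  RAW r0
c2: i3 sub  WAW r2
c3: i4,i5 mul+add  2-wide
c4: i6 sll  WAW r3
c5: i7,i8 sll+and  2-wide
c6: i9 ld  no-port MEM/MEM
c7: i10 ld  tail

CYCLES = 8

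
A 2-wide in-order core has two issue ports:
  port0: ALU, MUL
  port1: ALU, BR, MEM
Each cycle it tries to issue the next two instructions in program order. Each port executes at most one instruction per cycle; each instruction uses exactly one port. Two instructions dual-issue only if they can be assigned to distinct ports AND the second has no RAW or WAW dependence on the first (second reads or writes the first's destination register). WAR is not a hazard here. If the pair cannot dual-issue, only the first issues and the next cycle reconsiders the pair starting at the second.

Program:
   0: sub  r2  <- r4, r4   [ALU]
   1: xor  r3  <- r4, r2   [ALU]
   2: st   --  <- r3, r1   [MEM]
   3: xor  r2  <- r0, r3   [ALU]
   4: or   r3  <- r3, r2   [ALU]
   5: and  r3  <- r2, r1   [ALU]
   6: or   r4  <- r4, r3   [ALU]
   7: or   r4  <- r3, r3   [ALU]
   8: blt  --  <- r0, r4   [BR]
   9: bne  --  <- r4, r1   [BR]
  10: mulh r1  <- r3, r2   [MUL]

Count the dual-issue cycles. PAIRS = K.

  cy0 -> i0 (sub) RAW r2
  cy1 -> i1 (xor) RAW r3
  cy2 -> i2&i3 (st+xor) pair
  cy3 -> i4 (or) WAW r3
  cy4 -> i5 (and) RAW r3
  cy5 -> i6 (or) WAW r4
  cy6 -> i7 (or) RAW r4
  cy7 -> i8 (blt) no-port BR/BR
  cy8 -> i9&i10 (bne+mulh) pair

PAIRS = 2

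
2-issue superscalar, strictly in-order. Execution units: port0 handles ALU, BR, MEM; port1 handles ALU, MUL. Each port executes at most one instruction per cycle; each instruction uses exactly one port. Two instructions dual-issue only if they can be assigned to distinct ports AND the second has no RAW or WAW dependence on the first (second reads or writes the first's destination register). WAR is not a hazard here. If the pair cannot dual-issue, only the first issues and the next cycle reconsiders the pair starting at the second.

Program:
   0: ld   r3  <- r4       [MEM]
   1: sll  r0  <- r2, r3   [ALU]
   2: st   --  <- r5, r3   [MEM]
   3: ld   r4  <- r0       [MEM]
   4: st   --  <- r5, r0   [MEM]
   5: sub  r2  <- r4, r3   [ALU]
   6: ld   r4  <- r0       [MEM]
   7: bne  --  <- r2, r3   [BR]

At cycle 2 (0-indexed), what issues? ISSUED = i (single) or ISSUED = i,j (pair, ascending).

t=0 i0:ld ; RAW r3
t=1 i1+i2:sll;st ; 2-wide
t=2 i3:ld ; no-port MEM/MEM
t=3 i4+i5:st;sub ; 2-wide
t=4 i6:ld ; no-port MEM/BR
t=5 i7:bne ; tail

ISSUED = 3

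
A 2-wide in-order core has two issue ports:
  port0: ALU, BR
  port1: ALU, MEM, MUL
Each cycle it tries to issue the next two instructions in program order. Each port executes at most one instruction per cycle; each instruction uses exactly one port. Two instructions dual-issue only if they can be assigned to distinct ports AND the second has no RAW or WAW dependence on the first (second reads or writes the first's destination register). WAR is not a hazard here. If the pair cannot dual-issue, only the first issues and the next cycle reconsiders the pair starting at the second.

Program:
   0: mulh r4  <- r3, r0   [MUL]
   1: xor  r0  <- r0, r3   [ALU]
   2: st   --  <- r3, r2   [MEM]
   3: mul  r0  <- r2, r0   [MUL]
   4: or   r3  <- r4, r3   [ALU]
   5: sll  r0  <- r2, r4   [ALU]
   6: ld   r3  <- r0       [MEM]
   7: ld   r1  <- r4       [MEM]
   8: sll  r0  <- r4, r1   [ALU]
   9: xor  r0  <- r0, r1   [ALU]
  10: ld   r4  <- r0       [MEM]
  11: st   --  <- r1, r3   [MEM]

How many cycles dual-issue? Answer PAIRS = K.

  cy0 -> i0/i1 (mulh xor) pair
  cy1 -> i2 (st) no-port MEM/MUL
  cy2 -> i3/i4 (mul or) pair
  cy3 -> i5 (sll) RAW r0
  cy4 -> i6 (ld) no-port MEM/MEM
  cy5 -> i7 (ld) RAW r1
  cy6 -> i8 (sll) RAW+WAW r0
  cy7 -> i9 (xor) RAW r0
  cy8 -> i10 (ld) no-port MEM/MEM
  cy9 -> i11 (st) tail

PAIRS = 2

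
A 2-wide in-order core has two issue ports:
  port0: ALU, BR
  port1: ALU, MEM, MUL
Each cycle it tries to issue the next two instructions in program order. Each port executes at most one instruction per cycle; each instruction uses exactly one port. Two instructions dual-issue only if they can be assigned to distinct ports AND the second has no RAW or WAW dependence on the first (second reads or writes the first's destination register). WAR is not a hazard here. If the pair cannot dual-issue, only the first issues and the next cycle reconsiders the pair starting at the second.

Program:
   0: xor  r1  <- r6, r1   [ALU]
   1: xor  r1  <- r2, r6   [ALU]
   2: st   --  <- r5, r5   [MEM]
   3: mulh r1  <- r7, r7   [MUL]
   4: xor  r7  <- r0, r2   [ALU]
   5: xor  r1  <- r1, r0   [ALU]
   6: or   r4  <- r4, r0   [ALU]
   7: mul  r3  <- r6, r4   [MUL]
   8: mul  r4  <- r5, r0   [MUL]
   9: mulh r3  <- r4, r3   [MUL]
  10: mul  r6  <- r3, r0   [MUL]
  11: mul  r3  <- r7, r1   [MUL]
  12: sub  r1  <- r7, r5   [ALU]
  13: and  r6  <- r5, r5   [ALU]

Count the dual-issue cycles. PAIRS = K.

[0] i0  xor  -- WAW r1
[1] i1+i2  xor+st  -- 2-wide
[2] i3+i4  mulh+xor  -- 2-wide
[3] i5+i6  xor+or  -- 2-wide
[4] i7  mul  -- no-port MUL/MUL
[5] i8  mul  -- no-port MUL/MUL
[6] i9  mulh  -- no-port MUL/MUL
[7] i10  mul  -- no-port MUL/MUL
[8] i11+i12  mul+sub  -- 2-wide
[9] i13  and  -- tail

PAIRS = 4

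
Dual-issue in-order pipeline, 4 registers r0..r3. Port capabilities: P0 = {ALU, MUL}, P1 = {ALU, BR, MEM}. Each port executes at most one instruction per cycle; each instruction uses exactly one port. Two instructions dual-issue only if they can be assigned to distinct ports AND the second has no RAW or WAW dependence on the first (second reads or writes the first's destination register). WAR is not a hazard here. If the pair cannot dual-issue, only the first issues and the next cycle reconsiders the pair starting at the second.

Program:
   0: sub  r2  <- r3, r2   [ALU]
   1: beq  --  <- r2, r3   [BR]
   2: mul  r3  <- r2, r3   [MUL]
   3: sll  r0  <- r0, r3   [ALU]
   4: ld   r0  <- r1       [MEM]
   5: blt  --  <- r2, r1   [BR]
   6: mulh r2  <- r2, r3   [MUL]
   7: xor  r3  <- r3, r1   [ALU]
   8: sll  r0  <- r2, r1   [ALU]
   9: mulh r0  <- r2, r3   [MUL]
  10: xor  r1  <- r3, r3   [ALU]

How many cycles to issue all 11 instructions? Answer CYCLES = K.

c0: i0 sub  RAW r2
c1: i1/i2 beq mul  pair
c2: i3 sll  WAW r0
c3: i4 ld  no-port MEM/BR
c4: i5/i6 blt mulh  pair
c5: i7/i8 xor sll  pair
c6: i9/i10 mulh xor  pair

CYCLES = 7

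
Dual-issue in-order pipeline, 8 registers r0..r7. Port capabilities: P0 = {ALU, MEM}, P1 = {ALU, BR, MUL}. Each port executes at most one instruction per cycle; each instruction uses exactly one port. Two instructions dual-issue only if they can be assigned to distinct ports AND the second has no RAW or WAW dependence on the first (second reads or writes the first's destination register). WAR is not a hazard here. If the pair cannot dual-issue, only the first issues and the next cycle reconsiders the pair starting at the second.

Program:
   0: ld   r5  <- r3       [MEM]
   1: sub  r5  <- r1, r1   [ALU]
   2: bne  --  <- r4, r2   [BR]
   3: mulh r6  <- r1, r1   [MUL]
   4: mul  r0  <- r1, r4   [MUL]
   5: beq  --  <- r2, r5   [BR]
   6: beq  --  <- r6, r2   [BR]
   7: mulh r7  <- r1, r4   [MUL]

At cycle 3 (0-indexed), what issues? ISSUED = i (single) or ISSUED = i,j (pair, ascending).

0. ld @i0  | WAW r5
1. sub+bne @i1&i2  | pair
2. mulh @i3  | no-port MUL/MUL
3. mul @i4  | no-port MUL/BR
4. beq @i5  | no-port BR/BR
5. beq @i6  | no-port BR/MUL
6. mulh @i7  | tail

ISSUED = 4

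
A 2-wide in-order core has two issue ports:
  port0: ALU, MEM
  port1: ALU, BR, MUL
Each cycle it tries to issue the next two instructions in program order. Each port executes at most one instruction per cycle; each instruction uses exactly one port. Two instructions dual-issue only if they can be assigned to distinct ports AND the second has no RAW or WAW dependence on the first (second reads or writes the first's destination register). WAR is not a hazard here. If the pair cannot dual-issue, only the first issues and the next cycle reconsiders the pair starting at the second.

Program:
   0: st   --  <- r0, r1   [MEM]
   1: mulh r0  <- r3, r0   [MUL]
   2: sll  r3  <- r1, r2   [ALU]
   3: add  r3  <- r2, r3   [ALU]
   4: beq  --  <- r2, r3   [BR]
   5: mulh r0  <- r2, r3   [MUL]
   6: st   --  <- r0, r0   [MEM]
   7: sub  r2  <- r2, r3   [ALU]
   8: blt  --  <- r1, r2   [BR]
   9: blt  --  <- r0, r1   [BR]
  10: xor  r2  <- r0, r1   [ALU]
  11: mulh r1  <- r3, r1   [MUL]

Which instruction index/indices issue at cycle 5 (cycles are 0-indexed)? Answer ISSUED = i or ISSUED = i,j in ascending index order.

#0 head=0: st;mulh i0,i1 dual
#1 head=2: sll i2 RAW+WAW r3
#2 head=3: add i3 RAW r3
#3 head=4: beq i4 no-port BR/MUL
#4 head=5: mulh i5 RAW r0
#5 head=6: st;sub i6,i7 dual
#6 head=8: blt i8 no-port BR/BR
#7 head=9: blt;xor i9,i10 dual
#8 head=11: mulh i11 tail

ISSUED = 6,7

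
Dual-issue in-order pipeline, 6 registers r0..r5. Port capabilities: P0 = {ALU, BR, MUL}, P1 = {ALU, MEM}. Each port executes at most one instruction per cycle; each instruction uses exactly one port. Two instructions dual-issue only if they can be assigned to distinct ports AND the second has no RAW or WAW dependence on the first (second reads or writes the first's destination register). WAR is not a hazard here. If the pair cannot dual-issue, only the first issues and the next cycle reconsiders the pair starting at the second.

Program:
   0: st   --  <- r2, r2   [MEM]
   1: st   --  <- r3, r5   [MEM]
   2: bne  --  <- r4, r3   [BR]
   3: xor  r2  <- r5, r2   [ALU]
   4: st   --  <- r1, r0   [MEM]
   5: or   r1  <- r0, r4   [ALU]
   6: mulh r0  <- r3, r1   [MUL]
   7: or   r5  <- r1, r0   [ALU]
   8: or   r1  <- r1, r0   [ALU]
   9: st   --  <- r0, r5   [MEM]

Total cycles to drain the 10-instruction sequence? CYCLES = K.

c0: i0 st.MEM  no-port MEM/MEM
c1: i1&i2 st.MEM+bne.BR  dual
c2: i3&i4 xor.ALU+st.MEM  dual
c3: i5 or.ALU  RAW r1
c4: i6 mulh.MUL  RAW r0
c5: i7&i8 or.ALU+or.ALU  dual
c6: i9 st.MEM  tail

CYCLES = 7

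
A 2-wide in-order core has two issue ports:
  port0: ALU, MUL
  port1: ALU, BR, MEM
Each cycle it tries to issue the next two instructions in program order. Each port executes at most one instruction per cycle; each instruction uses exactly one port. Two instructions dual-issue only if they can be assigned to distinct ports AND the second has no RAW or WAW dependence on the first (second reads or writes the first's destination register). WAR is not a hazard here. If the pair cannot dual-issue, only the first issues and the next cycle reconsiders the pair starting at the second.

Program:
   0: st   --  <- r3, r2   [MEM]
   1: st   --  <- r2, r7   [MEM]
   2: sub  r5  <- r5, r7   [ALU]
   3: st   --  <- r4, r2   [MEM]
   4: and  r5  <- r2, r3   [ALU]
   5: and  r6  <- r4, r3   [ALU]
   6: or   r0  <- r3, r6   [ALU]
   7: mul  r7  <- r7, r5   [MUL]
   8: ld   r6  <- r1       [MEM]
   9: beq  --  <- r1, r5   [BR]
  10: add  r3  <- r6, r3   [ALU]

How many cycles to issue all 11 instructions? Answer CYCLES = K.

CYCLES = 7

#0 head=0: st.MEM i0 no-port MEM/MEM
#1 head=1: st.MEM;sub.ALU i1&i2 dual
#2 head=3: st.MEM;and.ALU i3&i4 dual
#3 head=5: and.ALU i5 RAW r6
#4 head=6: or.ALU;mul.MUL i6&i7 dual
#5 head=8: ld.MEM i8 no-port MEM/BR
#6 head=9: beq.BR;add.ALU i9&i10 dual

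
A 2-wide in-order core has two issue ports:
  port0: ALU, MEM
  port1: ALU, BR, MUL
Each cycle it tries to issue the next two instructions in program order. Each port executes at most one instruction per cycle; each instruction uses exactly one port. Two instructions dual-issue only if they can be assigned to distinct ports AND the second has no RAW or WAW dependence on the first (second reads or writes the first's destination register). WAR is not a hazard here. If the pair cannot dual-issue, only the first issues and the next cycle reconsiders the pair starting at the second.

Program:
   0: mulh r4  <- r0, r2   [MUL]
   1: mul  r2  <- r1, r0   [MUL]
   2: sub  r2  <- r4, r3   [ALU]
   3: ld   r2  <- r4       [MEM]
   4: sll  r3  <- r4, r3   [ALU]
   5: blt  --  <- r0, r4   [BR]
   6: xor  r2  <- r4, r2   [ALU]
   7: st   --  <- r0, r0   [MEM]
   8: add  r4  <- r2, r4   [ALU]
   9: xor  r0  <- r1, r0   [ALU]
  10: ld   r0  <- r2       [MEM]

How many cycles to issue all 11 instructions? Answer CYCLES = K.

t=0 i0:mulh ; no-port MUL/MUL
t=1 i1:mul ; WAW r2
t=2 i2:sub ; WAW r2
t=3 i3/i4:ld/sll ; pair
t=4 i5/i6:blt/xor ; pair
t=5 i7/i8:st/add ; pair
t=6 i9:xor ; WAW r0
t=7 i10:ld ; tail

CYCLES = 8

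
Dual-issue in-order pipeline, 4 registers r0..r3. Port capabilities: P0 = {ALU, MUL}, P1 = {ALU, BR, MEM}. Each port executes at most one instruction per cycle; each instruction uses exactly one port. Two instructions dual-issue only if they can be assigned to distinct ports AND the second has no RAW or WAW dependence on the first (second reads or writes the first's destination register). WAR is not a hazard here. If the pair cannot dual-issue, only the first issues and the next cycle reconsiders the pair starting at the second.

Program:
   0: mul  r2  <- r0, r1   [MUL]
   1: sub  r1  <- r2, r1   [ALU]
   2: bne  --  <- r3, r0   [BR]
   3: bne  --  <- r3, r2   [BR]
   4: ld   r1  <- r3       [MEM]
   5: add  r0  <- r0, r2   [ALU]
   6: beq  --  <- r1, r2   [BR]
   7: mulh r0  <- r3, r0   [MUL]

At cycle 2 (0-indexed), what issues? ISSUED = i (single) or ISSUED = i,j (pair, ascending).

ISSUED = 3

[0] i0  mul.MUL  -- RAW r2
[1] i1&i2  sub.ALU+bne.BR  -- dual
[2] i3  bne.BR  -- no-port BR/MEM
[3] i4&i5  ld.MEM+add.ALU  -- dual
[4] i6&i7  beq.BR+mulh.MUL  -- dual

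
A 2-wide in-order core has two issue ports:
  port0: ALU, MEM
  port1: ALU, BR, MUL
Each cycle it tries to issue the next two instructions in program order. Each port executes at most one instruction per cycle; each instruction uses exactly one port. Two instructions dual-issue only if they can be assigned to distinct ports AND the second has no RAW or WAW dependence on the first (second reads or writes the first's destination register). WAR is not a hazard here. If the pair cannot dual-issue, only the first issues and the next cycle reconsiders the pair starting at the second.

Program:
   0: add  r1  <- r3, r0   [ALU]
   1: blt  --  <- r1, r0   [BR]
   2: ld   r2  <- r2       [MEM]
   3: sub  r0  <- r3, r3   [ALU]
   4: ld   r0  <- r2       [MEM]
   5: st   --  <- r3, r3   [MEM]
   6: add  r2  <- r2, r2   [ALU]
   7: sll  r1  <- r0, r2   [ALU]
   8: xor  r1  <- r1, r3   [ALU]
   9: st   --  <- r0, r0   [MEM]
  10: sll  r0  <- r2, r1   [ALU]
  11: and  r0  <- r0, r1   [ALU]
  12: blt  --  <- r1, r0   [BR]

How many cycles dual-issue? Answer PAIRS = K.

c0: i0 add.ALU  RAW r1
c1: i1&i2 blt.BR;ld.MEM  pair
c2: i3 sub.ALU  WAW r0
c3: i4 ld.MEM  no-port MEM/MEM
c4: i5&i6 st.MEM;add.ALU  pair
c5: i7 sll.ALU  RAW+WAW r1
c6: i8&i9 xor.ALU;st.MEM  pair
c7: i10 sll.ALU  RAW+WAW r0
c8: i11 and.ALU  RAW r0
c9: i12 blt.BR  tail

PAIRS = 3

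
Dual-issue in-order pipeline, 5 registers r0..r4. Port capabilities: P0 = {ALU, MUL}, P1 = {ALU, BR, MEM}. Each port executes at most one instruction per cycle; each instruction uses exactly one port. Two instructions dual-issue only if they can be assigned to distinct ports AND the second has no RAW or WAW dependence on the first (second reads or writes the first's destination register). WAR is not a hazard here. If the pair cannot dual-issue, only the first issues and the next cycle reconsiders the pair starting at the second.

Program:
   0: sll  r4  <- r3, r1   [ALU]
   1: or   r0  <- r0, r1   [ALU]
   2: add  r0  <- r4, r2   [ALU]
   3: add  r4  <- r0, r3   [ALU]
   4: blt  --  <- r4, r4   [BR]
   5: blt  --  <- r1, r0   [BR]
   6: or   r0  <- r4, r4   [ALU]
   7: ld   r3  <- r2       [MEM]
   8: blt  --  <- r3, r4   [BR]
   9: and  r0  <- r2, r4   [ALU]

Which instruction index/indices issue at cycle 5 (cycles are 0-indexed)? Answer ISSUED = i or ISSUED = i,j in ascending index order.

0. sll.ALU or.ALU @i0+i1  | 2-wide
1. add.ALU @i2  | RAW r0
2. add.ALU @i3  | RAW r4
3. blt.BR @i4  | no-port BR/BR
4. blt.BR or.ALU @i5+i6  | 2-wide
5. ld.MEM @i7  | no-port MEM/BR
6. blt.BR and.ALU @i8+i9  | 2-wide

ISSUED = 7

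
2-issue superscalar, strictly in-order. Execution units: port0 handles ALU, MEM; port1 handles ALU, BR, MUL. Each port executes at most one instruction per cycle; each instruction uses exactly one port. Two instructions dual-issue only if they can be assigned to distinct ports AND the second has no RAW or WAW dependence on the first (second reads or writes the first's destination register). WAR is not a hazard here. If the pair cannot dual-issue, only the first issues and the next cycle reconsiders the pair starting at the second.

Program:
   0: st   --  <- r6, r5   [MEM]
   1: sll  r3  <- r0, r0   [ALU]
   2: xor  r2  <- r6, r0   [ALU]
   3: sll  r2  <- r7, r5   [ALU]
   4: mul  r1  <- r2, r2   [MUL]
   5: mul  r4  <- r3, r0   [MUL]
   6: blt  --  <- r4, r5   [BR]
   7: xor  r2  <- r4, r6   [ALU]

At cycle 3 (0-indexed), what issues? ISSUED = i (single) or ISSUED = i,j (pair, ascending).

ISSUED = 4

0. st;sll @i0+i1  | pair
1. xor @i2  | WAW r2
2. sll @i3  | RAW r2
3. mul @i4  | no-port MUL/MUL
4. mul @i5  | no-port MUL/BR
5. blt;xor @i6+i7  | pair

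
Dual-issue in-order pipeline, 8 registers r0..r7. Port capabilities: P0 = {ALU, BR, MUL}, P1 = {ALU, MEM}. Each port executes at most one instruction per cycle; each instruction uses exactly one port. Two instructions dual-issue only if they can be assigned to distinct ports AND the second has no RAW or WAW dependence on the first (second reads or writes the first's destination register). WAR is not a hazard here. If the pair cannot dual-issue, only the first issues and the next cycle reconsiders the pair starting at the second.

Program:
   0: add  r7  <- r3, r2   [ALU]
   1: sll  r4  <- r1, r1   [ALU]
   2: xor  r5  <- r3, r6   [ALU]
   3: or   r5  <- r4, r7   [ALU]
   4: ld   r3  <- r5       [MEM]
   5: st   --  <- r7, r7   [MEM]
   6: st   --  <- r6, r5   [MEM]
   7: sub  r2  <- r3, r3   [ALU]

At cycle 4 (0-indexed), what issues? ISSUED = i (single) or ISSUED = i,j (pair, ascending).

t=0 i0&i1:add.ALU+sll.ALU ; dual
t=1 i2:xor.ALU ; WAW r5
t=2 i3:or.ALU ; RAW r5
t=3 i4:ld.MEM ; no-port MEM/MEM
t=4 i5:st.MEM ; no-port MEM/MEM
t=5 i6&i7:st.MEM+sub.ALU ; dual

ISSUED = 5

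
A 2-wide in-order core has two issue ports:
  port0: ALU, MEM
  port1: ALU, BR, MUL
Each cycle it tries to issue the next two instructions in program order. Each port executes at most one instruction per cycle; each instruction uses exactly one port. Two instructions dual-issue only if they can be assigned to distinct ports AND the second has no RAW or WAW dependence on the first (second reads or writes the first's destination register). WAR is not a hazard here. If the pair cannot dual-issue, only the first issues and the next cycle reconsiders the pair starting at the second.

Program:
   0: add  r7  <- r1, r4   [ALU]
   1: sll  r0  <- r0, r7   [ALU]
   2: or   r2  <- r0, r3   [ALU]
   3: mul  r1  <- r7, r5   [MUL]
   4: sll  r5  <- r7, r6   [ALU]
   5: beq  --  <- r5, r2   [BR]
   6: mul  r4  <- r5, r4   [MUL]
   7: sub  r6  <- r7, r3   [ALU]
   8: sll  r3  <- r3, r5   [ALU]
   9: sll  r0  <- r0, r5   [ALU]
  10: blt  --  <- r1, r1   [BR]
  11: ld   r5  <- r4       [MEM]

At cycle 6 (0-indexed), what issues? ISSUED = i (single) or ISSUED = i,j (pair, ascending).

ISSUED = 8,9

c0: i0 add  RAW r7
c1: i1 sll  RAW r0
c2: i2/i3 or+mul  2-wide
c3: i4 sll  RAW r5
c4: i5 beq  no-port BR/MUL
c5: i6/i7 mul+sub  2-wide
c6: i8/i9 sll+sll  2-wide
c7: i10/i11 blt+ld  2-wide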